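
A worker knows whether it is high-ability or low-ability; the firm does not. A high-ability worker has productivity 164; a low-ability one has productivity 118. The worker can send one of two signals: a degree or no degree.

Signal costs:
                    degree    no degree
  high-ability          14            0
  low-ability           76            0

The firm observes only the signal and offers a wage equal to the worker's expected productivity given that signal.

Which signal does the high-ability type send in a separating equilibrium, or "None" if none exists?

degree

Try high-ability → degree, low-ability → no degree:
  If types separate, degree earns payment 164 and no degree earns 118.
  High-ability: degree gives 164 − 14 = 150; no degree gives 118 − 0 = 118. No deviation. ✓
  Low-ability: no degree gives 118 − 0 = 118; degree gives 164 − 76 = 88. No deviation. ✓
Both hold — the high-ability type sends degree.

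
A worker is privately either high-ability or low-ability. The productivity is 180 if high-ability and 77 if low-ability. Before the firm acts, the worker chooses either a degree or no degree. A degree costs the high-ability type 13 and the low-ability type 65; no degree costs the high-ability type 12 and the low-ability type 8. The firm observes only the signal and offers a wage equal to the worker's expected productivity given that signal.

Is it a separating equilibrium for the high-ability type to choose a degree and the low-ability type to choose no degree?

If types separate, degree earns payment 180 and no degree earns 77.
High-ability: degree gives 180 − 13 = 167; no degree gives 77 − 12 = 65. No deviation. ✓
Low-ability: no degree gives 77 − 8 = 69; degree gives 180 − 65 = 115. Would deviate. ✗

No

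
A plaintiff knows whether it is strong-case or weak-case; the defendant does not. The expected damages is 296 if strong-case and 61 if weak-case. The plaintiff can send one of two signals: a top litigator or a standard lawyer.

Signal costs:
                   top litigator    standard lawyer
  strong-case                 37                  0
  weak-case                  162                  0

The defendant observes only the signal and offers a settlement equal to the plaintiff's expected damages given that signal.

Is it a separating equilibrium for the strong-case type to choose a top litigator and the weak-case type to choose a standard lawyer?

No

If types separate, top litigator earns payment 296 and standard lawyer earns 61.
Strong-case: top litigator gives 296 − 37 = 259; standard lawyer gives 61 − 0 = 61. No deviation. ✓
Weak-case: standard lawyer gives 61 − 0 = 61; top litigator gives 296 − 162 = 134. Would deviate. ✗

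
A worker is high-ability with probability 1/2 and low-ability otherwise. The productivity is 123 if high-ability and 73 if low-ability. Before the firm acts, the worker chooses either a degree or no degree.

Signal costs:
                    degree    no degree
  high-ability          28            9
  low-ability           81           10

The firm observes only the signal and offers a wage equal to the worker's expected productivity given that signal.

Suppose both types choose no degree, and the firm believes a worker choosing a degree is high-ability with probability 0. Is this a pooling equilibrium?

At the pooled signal (no degree) the firm holds the prior 1/2 and pays 1/2·123 + 1/2·73 = 98. Off-path (degree) belief 0 gives 0·123 + 1·73 = 73.
High-ability: no degree gives 98 − 9 = 89; degree gives 73 − 28 = 45. Stays. ✓
Low-ability: no degree gives 98 − 10 = 88; degree gives 73 − 81 = -8. Stays. ✓

Yes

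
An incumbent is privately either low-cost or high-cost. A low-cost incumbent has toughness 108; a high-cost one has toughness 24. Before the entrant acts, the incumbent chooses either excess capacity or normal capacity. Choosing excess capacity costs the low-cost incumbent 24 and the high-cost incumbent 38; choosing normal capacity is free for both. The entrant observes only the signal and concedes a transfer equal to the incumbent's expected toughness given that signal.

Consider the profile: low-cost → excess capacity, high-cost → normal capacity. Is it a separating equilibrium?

No

If types separate, excess capacity earns payment 108 and normal capacity earns 24.
Low-cost: excess capacity gives 108 − 24 = 84; normal capacity gives 24 − 0 = 24. No deviation. ✓
High-cost: normal capacity gives 24 − 0 = 24; excess capacity gives 108 − 38 = 70. Would deviate. ✗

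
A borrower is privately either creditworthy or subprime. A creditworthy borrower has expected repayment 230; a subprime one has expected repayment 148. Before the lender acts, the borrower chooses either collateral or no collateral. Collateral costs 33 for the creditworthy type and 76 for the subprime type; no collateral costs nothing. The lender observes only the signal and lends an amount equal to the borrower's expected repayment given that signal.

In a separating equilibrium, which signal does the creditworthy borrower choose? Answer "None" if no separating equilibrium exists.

None

Try creditworthy → collateral, subprime → no collateral:
  If types separate, collateral earns payment 230 and no collateral earns 148.
  Creditworthy: collateral gives 230 − 33 = 197; no collateral gives 148 − 0 = 148. No deviation. ✓
  Subprime: no collateral gives 148 − 0 = 148; collateral gives 230 − 76 = 154. Would deviate. ✗
Try creditworthy → no collateral, subprime → collateral:
  If types separate, no collateral earns payment 230 and collateral earns 148.
  Creditworthy: no collateral gives 230 − 0 = 230; collateral gives 148 − 33 = 115. No deviation. ✓
  Subprime: collateral gives 148 − 76 = 72; no collateral gives 230 − 0 = 230. Would deviate. ✗
Neither assignment is incentive-compatible.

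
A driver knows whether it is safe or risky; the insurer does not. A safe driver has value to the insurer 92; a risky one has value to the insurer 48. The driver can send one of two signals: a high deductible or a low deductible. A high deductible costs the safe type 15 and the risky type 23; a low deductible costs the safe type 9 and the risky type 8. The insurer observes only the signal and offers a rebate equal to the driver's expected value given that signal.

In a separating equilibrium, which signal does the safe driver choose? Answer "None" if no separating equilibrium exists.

Try safe → high deductible, risky → low deductible:
  If types separate, high deductible earns payment 92 and low deductible earns 48.
  Safe: high deductible gives 92 − 15 = 77; low deductible gives 48 − 9 = 39. No deviation. ✓
  Risky: low deductible gives 48 − 8 = 40; high deductible gives 92 − 23 = 69. Would deviate. ✗
Try safe → low deductible, risky → high deductible:
  If types separate, low deductible earns payment 92 and high deductible earns 48.
  Safe: low deductible gives 92 − 9 = 83; high deductible gives 48 − 15 = 33. No deviation. ✓
  Risky: high deductible gives 48 − 23 = 25; low deductible gives 92 − 8 = 84. Would deviate. ✗
Neither assignment is incentive-compatible.

None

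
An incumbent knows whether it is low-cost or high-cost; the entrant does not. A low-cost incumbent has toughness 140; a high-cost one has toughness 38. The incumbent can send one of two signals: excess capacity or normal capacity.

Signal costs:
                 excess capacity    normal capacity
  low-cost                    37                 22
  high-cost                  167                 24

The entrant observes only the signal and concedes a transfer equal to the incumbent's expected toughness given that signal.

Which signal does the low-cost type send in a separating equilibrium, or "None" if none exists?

Try low-cost → excess capacity, high-cost → normal capacity:
  If types separate, excess capacity earns payment 140 and normal capacity earns 38.
  Low-cost: excess capacity gives 140 − 37 = 103; normal capacity gives 38 − 22 = 16. No deviation. ✓
  High-cost: normal capacity gives 38 − 24 = 14; excess capacity gives 140 − 167 = -27. No deviation. ✓
Both hold — the low-cost type sends excess capacity.

excess capacity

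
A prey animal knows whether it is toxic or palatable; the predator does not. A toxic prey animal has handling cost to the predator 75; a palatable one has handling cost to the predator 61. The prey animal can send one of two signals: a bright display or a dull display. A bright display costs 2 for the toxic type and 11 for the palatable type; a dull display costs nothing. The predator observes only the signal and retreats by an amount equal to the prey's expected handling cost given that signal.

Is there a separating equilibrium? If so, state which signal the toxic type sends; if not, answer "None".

Try toxic → bright display, palatable → dull display:
  If types separate, bright display earns payment 75 and dull display earns 61.
  Toxic: bright display gives 75 − 2 = 73; dull display gives 61 − 0 = 61. No deviation. ✓
  Palatable: dull display gives 61 − 0 = 61; bright display gives 75 − 11 = 64. Would deviate. ✗
Try toxic → dull display, palatable → bright display:
  If types separate, dull display earns payment 75 and bright display earns 61.
  Toxic: dull display gives 75 − 0 = 75; bright display gives 61 − 2 = 59. No deviation. ✓
  Palatable: bright display gives 61 − 11 = 50; dull display gives 75 − 0 = 75. Would deviate. ✗
Neither assignment is incentive-compatible.

None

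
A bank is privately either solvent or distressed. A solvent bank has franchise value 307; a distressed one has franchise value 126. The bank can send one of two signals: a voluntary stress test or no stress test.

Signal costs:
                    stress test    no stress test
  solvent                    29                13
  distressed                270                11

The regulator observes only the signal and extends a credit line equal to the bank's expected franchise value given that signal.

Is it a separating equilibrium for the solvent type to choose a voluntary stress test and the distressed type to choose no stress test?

If types separate, stress test earns payment 307 and no stress test earns 126.
Solvent: stress test gives 307 − 29 = 278; no stress test gives 126 − 13 = 113. No deviation. ✓
Distressed: no stress test gives 126 − 11 = 115; stress test gives 307 − 270 = 37. No deviation. ✓
Both incentive constraints hold.

Yes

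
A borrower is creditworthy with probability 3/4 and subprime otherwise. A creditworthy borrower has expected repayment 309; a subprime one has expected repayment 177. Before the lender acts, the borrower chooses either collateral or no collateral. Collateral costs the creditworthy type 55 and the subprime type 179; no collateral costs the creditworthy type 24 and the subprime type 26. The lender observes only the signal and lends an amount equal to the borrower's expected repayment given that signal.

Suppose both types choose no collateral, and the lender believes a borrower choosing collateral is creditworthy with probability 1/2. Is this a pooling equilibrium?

Yes

At the pooled signal (no collateral) the lender holds the prior 3/4 and pays 3/4·309 + 1/4·177 = 276. Off-path (collateral) belief 1/2 gives 1/2·309 + 1/2·177 = 243.
Creditworthy: no collateral gives 276 − 24 = 252; collateral gives 243 − 55 = 188. Stays. ✓
Subprime: no collateral gives 276 − 26 = 250; collateral gives 243 − 179 = 64. Stays. ✓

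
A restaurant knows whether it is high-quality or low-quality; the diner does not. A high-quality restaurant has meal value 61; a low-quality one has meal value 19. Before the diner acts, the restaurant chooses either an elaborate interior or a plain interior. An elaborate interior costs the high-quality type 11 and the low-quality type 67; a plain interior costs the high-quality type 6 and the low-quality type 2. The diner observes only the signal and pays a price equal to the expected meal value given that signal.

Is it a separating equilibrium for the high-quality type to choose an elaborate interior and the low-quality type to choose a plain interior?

Yes

If types separate, elaborate interior earns payment 61 and plain interior earns 19.
High-quality: elaborate interior gives 61 − 11 = 50; plain interior gives 19 − 6 = 13. No deviation. ✓
Low-quality: plain interior gives 19 − 2 = 17; elaborate interior gives 61 − 67 = -6. No deviation. ✓
Neither type gains from mimicking the other.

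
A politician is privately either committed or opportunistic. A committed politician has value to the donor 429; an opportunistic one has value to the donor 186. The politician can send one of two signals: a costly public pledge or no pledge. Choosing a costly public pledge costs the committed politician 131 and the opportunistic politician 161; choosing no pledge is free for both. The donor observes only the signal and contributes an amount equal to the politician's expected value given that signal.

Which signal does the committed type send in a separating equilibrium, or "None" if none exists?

None

Try committed → pledge, opportunistic → no pledge:
  If types separate, pledge earns payment 429 and no pledge earns 186.
  Committed: pledge gives 429 − 131 = 298; no pledge gives 186 − 0 = 186. No deviation. ✓
  Opportunistic: no pledge gives 186 − 0 = 186; pledge gives 429 − 161 = 268. Would deviate. ✗
Try committed → no pledge, opportunistic → pledge:
  If types separate, no pledge earns payment 429 and pledge earns 186.
  Committed: no pledge gives 429 − 0 = 429; pledge gives 186 − 131 = 55. No deviation. ✓
  Opportunistic: pledge gives 186 − 161 = 25; no pledge gives 429 − 0 = 429. Would deviate. ✗
Neither assignment is incentive-compatible.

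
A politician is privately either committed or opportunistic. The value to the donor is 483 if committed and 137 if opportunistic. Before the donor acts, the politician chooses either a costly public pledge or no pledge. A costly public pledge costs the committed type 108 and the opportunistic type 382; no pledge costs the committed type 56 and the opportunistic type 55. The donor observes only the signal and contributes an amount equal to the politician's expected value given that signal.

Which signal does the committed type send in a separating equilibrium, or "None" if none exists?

Try committed → pledge, opportunistic → no pledge:
  If types separate, pledge earns payment 483 and no pledge earns 137.
  Committed: pledge gives 483 − 108 = 375; no pledge gives 137 − 56 = 81. No deviation. ✓
  Opportunistic: no pledge gives 137 − 55 = 82; pledge gives 483 − 382 = 101. Would deviate. ✗
Try committed → no pledge, opportunistic → pledge:
  If types separate, no pledge earns payment 483 and pledge earns 137.
  Committed: no pledge gives 483 − 56 = 427; pledge gives 137 − 108 = 29. No deviation. ✓
  Opportunistic: pledge gives 137 − 382 = -245; no pledge gives 483 − 55 = 428. Would deviate. ✗
Neither assignment is incentive-compatible.

None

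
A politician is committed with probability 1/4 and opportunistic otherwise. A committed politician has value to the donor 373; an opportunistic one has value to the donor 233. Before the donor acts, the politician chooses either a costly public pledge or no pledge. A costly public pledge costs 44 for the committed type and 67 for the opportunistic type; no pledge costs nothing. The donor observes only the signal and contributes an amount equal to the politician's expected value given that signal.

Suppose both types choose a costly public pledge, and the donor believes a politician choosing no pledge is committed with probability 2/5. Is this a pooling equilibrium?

On the equilibrium path (pledge) the donor holds the prior 1/4 and pays 1/4·373 + 3/4·233 = 268. Off-path (no pledge) belief 2/5 gives 2/5·373 + 3/5·233 = 289.
Committed: pledge gives 268 − 44 = 224; no pledge gives 289 − 0 = 289. Deviates. ✗
Opportunistic: pledge gives 268 − 67 = 201; no pledge gives 289 − 0 = 289. Deviates. ✗

No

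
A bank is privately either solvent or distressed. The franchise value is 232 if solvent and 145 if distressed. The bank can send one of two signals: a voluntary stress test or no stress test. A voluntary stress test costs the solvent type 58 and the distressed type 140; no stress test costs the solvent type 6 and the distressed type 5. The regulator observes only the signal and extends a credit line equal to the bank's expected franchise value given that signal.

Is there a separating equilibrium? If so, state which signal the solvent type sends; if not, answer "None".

stress test

Try solvent → stress test, distressed → no stress test:
  If types separate, stress test earns payment 232 and no stress test earns 145.
  Solvent: stress test gives 232 − 58 = 174; no stress test gives 145 − 6 = 139. No deviation. ✓
  Distressed: no stress test gives 145 − 5 = 140; stress test gives 232 − 140 = 92. No deviation. ✓
Both hold — the solvent type sends stress test.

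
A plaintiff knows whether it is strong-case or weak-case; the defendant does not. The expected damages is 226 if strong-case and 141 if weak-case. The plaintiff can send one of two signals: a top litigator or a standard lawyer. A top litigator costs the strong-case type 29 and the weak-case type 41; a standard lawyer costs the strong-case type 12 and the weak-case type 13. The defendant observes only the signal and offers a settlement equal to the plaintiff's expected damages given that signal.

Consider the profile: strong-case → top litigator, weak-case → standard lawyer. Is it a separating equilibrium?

No

If types separate, top litigator earns payment 226 and standard lawyer earns 141.
Strong-case: top litigator gives 226 − 29 = 197; standard lawyer gives 141 − 12 = 129. No deviation. ✓
Weak-case: standard lawyer gives 141 − 13 = 128; top litigator gives 226 − 41 = 185. Would deviate. ✗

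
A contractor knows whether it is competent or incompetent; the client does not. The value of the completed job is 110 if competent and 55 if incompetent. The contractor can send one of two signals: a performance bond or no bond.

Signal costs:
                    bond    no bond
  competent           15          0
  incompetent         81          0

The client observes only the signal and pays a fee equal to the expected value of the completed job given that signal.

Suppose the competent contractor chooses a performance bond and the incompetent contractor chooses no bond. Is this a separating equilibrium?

Under separation the client infers type exactly: bond → competent (pays 110), no bond → incompetent (pays 55).
Competent: bond gives 110 − 15 = 95; no bond gives 55 − 0 = 55. No deviation. ✓
Incompetent: no bond gives 55 − 0 = 55; bond gives 110 − 81 = 29. No deviation. ✓
Neither type gains from mimicking the other.

Yes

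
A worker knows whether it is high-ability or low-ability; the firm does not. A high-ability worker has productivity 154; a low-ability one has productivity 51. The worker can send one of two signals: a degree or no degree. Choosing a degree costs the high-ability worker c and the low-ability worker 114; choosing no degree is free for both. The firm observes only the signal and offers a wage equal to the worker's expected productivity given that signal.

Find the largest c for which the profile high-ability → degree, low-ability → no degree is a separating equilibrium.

Under separation: degree → high-ability (pays 154); no degree → low-ability (pays 51).
Low-ability: 51 − 0 = 51 ≥ 154 − 114 = 40. Holds regardless of c. ✓
High-ability: 154 − c ≥ 51 − 0, so c ≤ 154 − 51 = 103.

103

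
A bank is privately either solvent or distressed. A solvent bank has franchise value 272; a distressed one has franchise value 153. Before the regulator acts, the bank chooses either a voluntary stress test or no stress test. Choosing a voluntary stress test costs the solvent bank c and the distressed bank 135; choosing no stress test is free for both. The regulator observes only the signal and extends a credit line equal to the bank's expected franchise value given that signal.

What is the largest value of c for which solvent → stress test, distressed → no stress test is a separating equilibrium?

119

Under separation: stress test → solvent (pays 272); no stress test → distressed (pays 153).
Distressed: 153 − 0 = 153 ≥ 272 − 135 = 137. Holds regardless of c. ✓
Solvent: 272 − c ≥ 153 − 0, so c ≤ 272 − 153 = 119.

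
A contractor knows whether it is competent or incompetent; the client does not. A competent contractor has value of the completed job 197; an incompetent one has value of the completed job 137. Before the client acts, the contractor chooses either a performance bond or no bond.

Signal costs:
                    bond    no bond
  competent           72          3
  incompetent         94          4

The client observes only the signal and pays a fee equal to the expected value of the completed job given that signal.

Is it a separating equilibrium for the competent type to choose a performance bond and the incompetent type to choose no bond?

If types separate, bond earns payment 197 and no bond earns 137.
Competent: bond gives 197 − 72 = 125; no bond gives 137 − 3 = 134. Would deviate. ✗
Incompetent: no bond gives 137 − 4 = 133; bond gives 197 − 94 = 103. No deviation. ✓

No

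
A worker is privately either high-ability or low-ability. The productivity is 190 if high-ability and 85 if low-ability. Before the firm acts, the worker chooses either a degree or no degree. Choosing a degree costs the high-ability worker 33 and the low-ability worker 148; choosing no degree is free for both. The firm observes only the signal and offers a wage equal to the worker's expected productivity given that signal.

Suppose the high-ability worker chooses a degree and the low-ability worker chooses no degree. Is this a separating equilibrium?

Under separation the firm infers type exactly: degree → high-ability (pays 190), no degree → low-ability (pays 85).
High-ability: degree gives 190 − 33 = 157; no degree gives 85 − 0 = 85. No deviation. ✓
Low-ability: no degree gives 85 − 0 = 85; degree gives 190 − 148 = 42. No deviation. ✓
Both incentive constraints hold.

Yes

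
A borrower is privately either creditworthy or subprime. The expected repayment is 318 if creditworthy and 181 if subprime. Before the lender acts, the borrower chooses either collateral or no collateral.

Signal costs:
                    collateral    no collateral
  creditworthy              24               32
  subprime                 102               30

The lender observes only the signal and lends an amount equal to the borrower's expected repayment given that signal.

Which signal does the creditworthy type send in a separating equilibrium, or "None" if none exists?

Try creditworthy → collateral, subprime → no collateral:
  If types separate, collateral earns payment 318 and no collateral earns 181.
  Creditworthy: collateral gives 318 − 24 = 294; no collateral gives 181 − 32 = 149. No deviation. ✓
  Subprime: no collateral gives 181 − 30 = 151; collateral gives 318 − 102 = 216. Would deviate. ✗
Try creditworthy → no collateral, subprime → collateral:
  If types separate, no collateral earns payment 318 and collateral earns 181.
  Creditworthy: no collateral gives 318 − 32 = 286; collateral gives 181 − 24 = 157. No deviation. ✓
  Subprime: collateral gives 181 − 102 = 79; no collateral gives 318 − 30 = 288. Would deviate. ✗
Neither assignment is incentive-compatible.

None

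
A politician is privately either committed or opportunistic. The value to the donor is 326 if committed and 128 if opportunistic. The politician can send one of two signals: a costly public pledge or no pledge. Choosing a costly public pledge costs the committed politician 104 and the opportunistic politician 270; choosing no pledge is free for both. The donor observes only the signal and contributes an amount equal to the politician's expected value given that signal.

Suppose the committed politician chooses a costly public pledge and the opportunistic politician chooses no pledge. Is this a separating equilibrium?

Under separation the donor infers type exactly: pledge → committed (pays 326), no pledge → opportunistic (pays 128).
Committed: pledge gives 326 − 104 = 222; no pledge gives 128 − 0 = 128. No deviation. ✓
Opportunistic: no pledge gives 128 − 0 = 128; pledge gives 326 − 270 = 56. No deviation. ✓
Both incentive constraints hold.

Yes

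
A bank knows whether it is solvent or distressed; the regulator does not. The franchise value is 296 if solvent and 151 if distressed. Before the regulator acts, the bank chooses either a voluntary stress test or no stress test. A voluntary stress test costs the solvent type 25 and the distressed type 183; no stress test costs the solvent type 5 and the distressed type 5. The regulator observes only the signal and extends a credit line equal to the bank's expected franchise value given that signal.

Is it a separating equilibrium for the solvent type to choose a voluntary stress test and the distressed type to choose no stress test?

If types separate, stress test earns payment 296 and no stress test earns 151.
Solvent: stress test gives 296 − 25 = 271; no stress test gives 151 − 5 = 146. No deviation. ✓
Distressed: no stress test gives 151 − 5 = 146; stress test gives 296 − 183 = 113. No deviation. ✓
Both incentive constraints hold.

Yes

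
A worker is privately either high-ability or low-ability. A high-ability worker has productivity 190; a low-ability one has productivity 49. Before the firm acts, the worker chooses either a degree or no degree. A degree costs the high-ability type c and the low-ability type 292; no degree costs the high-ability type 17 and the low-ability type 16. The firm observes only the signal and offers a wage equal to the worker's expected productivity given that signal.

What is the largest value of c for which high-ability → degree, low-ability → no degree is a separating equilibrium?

158

Under separation: degree → high-ability (pays 190); no degree → low-ability (pays 49).
Low-ability: 49 − 16 = 33 ≥ 190 − 292 = -102. Holds regardless of c. ✓
High-ability: 190 − c ≥ 49 − 17, so c ≤ 190 − 32 = 158.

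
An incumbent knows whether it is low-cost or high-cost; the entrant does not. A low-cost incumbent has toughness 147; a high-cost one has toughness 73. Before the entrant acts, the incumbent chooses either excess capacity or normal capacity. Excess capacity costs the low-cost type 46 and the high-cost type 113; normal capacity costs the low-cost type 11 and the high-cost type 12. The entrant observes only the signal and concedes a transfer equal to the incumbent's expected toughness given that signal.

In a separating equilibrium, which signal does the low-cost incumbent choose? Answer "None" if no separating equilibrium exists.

Try low-cost → excess capacity, high-cost → normal capacity:
  Under separation the entrant infers type exactly: excess capacity → low-cost (pays 147), normal capacity → high-cost (pays 73).
  Low-cost: excess capacity gives 147 − 46 = 101; normal capacity gives 73 − 11 = 62. No deviation. ✓
  High-cost: normal capacity gives 73 − 12 = 61; excess capacity gives 147 − 113 = 34. No deviation. ✓
Both hold — the low-cost type sends excess capacity.

excess capacity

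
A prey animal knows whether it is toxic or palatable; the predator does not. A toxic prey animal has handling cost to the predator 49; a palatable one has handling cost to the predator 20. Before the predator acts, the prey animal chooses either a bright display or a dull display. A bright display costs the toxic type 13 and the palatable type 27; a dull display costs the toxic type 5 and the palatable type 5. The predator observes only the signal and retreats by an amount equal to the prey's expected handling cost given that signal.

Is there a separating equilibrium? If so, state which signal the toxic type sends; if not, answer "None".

Try toxic → bright display, palatable → dull display:
  Under separation the predator infers type exactly: bright display → toxic (pays 49), dull display → palatable (pays 20).
  Toxic: bright display gives 49 − 13 = 36; dull display gives 20 − 5 = 15. No deviation. ✓
  Palatable: dull display gives 20 − 5 = 15; bright display gives 49 − 27 = 22. Would deviate. ✗
Try toxic → dull display, palatable → bright display:
  Under separation the predator infers type exactly: dull display → toxic (pays 49), bright display → palatable (pays 20).
  Toxic: dull display gives 49 − 5 = 44; bright display gives 20 − 13 = 7. No deviation. ✓
  Palatable: bright display gives 20 − 27 = -7; dull display gives 49 − 5 = 44. Would deviate. ✗
Neither assignment is incentive-compatible.

None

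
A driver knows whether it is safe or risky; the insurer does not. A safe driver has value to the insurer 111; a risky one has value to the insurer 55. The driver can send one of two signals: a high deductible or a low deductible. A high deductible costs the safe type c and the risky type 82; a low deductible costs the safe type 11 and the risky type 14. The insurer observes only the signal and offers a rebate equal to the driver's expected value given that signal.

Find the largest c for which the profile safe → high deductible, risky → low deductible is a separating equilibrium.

Under separation: high deductible → safe (pays 111); low deductible → risky (pays 55).
Risky: 55 − 14 = 41 ≥ 111 − 82 = 29. Holds regardless of c. ✓
Safe: 111 − c ≥ 55 − 11, so c ≤ 111 − 44 = 67.

67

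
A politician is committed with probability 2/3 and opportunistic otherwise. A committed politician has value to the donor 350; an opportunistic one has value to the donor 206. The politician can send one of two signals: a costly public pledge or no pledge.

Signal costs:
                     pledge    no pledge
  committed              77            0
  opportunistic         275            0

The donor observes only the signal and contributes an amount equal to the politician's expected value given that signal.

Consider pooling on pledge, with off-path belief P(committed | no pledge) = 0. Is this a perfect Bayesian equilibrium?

At the pooled signal (pledge) the donor holds the prior 2/3 and pays 2/3·350 + 1/3·206 = 302. Off-path (no pledge) belief 0 gives 0·350 + 1·206 = 206.
Committed: pledge gives 302 − 77 = 225; no pledge gives 206 − 0 = 206. Stays. ✓
Opportunistic: pledge gives 302 − 275 = 27; no pledge gives 206 − 0 = 206. Deviates. ✗

No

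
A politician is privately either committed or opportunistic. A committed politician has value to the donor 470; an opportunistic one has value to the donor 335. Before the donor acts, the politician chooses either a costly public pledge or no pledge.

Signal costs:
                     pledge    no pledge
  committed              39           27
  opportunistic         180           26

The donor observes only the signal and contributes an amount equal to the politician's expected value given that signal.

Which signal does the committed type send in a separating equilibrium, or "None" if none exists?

pledge

Try committed → pledge, opportunistic → no pledge:
  If types separate, pledge earns payment 470 and no pledge earns 335.
  Committed: pledge gives 470 − 39 = 431; no pledge gives 335 − 27 = 308. No deviation. ✓
  Opportunistic: no pledge gives 335 − 26 = 309; pledge gives 470 − 180 = 290. No deviation. ✓
Both hold — the committed type sends pledge.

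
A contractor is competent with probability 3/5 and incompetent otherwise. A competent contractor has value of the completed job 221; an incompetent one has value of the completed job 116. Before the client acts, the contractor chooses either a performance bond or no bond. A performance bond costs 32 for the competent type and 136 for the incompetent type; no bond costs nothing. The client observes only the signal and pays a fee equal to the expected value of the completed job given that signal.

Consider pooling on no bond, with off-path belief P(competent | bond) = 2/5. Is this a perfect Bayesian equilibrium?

Yes

At the pooled signal (no bond) the client holds the prior 3/5 and pays 3/5·221 + 2/5·116 = 179. Off-path (bond) belief 2/5 gives 2/5·221 + 3/5·116 = 158.
Competent: no bond gives 179 − 0 = 179; bond gives 158 − 32 = 126. Stays. ✓
Incompetent: no bond gives 179 − 0 = 179; bond gives 158 − 136 = 22. Stays. ✓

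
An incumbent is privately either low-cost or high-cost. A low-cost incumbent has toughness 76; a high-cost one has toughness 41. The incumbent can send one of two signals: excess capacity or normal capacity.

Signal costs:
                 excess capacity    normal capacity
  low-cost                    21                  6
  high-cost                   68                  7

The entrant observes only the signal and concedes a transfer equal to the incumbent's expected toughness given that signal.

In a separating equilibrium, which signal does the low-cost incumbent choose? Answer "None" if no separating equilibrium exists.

excess capacity

Try low-cost → excess capacity, high-cost → normal capacity:
  Under separation the entrant infers type exactly: excess capacity → low-cost (pays 76), normal capacity → high-cost (pays 41).
  Low-cost: excess capacity gives 76 − 21 = 55; normal capacity gives 41 − 6 = 35. No deviation. ✓
  High-cost: normal capacity gives 41 − 7 = 34; excess capacity gives 76 − 68 = 8. No deviation. ✓
Both hold — the low-cost type sends excess capacity.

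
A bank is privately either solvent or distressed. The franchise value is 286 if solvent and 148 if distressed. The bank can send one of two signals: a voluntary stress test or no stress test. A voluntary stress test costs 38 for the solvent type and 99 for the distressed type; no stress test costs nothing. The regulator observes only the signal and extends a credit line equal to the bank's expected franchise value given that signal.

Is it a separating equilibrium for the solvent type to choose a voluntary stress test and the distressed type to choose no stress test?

No

Under separation the regulator infers type exactly: stress test → solvent (pays 286), no stress test → distressed (pays 148).
Solvent: stress test gives 286 − 38 = 248; no stress test gives 148 − 0 = 148. No deviation. ✓
Distressed: no stress test gives 148 − 0 = 148; stress test gives 286 − 99 = 187. Would deviate. ✗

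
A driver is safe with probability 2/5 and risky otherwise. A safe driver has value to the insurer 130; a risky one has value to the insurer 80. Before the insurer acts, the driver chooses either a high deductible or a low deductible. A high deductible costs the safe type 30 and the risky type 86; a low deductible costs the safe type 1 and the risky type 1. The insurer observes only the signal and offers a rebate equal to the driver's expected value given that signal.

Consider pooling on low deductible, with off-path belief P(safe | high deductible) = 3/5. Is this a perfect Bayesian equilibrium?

Yes

At the pooled signal (low deductible) the insurer holds the prior 2/5 and pays 2/5·130 + 3/5·80 = 100. Off-path (high deductible) belief 3/5 gives 3/5·130 + 2/5·80 = 110.
Safe: low deductible gives 100 − 1 = 99; high deductible gives 110 − 30 = 80. Stays. ✓
Risky: low deductible gives 100 − 1 = 99; high deductible gives 110 − 86 = 24. Stays. ✓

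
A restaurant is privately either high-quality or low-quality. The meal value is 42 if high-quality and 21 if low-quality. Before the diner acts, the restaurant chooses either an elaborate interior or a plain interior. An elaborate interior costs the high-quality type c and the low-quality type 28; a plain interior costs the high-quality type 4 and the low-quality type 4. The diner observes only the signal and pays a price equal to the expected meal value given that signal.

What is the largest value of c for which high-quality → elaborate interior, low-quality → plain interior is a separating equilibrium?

25

Under separation: elaborate interior → high-quality (pays 42); plain interior → low-quality (pays 21).
Low-quality: 21 − 4 = 17 ≥ 42 − 28 = 14. Holds regardless of c. ✓
High-quality: 42 − c ≥ 21 − 4, so c ≤ 42 − 17 = 25.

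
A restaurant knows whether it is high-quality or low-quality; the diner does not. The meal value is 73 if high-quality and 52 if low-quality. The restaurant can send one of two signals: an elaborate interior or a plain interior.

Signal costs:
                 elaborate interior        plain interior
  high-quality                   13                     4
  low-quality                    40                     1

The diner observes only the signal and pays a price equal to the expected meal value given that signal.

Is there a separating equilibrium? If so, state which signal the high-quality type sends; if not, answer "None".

Try high-quality → elaborate interior, low-quality → plain interior:
  If types separate, elaborate interior earns payment 73 and plain interior earns 52.
  High-quality: elaborate interior gives 73 − 13 = 60; plain interior gives 52 − 4 = 48. No deviation. ✓
  Low-quality: plain interior gives 52 − 1 = 51; elaborate interior gives 73 − 40 = 33. No deviation. ✓
Both hold — the high-quality type sends elaborate interior.

elaborate interior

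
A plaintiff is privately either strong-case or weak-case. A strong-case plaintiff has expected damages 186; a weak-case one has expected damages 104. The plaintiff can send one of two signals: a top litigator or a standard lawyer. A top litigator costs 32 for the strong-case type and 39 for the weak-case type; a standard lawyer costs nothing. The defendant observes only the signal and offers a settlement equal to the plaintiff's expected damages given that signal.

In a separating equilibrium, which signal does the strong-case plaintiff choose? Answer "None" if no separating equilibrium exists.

Try strong-case → top litigator, weak-case → standard lawyer:
  Under separation the defendant infers type exactly: top litigator → strong-case (pays 186), standard lawyer → weak-case (pays 104).
  Strong-case: top litigator gives 186 − 32 = 154; standard lawyer gives 104 − 0 = 104. No deviation. ✓
  Weak-case: standard lawyer gives 104 − 0 = 104; top litigator gives 186 − 39 = 147. Would deviate. ✗
Try strong-case → standard lawyer, weak-case → top litigator:
  Under separation the defendant infers type exactly: standard lawyer → strong-case (pays 186), top litigator → weak-case (pays 104).
  Strong-case: standard lawyer gives 186 − 0 = 186; top litigator gives 104 − 32 = 72. No deviation. ✓
  Weak-case: top litigator gives 104 − 39 = 65; standard lawyer gives 186 − 0 = 186. Would deviate. ✗
Neither assignment is incentive-compatible.

None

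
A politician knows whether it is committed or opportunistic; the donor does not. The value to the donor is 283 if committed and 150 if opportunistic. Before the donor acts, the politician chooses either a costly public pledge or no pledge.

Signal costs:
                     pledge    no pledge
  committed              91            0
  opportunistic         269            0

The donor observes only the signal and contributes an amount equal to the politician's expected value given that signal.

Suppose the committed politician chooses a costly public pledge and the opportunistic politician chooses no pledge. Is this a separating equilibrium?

Yes

If types separate, pledge earns payment 283 and no pledge earns 150.
Committed: pledge gives 283 − 91 = 192; no pledge gives 150 − 0 = 150. No deviation. ✓
Opportunistic: no pledge gives 150 − 0 = 150; pledge gives 283 − 269 = 14. No deviation. ✓
Neither type gains from mimicking the other.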